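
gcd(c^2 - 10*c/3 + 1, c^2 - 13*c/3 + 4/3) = c - 1/3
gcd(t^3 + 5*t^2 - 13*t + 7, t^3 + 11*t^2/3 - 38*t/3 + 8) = t - 1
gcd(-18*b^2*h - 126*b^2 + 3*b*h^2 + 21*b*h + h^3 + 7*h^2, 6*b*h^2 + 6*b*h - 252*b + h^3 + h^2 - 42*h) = 6*b*h + 42*b + h^2 + 7*h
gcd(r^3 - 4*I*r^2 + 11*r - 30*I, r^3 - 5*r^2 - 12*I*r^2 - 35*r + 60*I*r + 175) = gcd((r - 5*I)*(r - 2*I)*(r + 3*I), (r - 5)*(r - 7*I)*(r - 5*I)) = r - 5*I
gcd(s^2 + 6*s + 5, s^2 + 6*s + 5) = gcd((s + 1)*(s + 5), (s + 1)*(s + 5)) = s^2 + 6*s + 5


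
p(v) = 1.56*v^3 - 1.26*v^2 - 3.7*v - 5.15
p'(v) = 4.68*v^2 - 2.52*v - 3.7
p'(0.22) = -4.03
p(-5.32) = -256.01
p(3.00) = 14.53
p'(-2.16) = 23.58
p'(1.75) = 6.22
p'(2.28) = 14.88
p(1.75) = -7.12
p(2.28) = -1.65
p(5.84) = 240.98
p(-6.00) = -365.27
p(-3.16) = -55.26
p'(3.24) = 37.26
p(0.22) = -6.01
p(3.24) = 22.69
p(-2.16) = -18.76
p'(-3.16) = 51.00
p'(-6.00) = 179.90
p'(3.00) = 30.86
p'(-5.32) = 142.16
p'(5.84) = 141.20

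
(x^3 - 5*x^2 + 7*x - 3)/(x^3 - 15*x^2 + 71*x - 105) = (x^2 - 2*x + 1)/(x^2 - 12*x + 35)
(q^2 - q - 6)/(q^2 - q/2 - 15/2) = 2*(q + 2)/(2*q + 5)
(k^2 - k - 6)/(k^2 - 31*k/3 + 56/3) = 3*(k^2 - k - 6)/(3*k^2 - 31*k + 56)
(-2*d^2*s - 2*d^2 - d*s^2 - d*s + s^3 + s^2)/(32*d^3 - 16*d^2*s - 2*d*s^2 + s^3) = (d*s + d + s^2 + s)/(-16*d^2 + s^2)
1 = 1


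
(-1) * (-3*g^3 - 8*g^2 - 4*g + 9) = 3*g^3 + 8*g^2 + 4*g - 9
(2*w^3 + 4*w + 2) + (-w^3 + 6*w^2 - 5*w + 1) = w^3 + 6*w^2 - w + 3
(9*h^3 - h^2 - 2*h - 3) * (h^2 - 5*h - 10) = 9*h^5 - 46*h^4 - 87*h^3 + 17*h^2 + 35*h + 30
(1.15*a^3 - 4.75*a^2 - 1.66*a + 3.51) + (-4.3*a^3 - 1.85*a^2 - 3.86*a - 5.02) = -3.15*a^3 - 6.6*a^2 - 5.52*a - 1.51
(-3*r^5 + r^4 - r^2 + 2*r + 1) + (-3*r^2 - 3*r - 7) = -3*r^5 + r^4 - 4*r^2 - r - 6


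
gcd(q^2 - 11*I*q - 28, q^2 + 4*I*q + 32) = q - 4*I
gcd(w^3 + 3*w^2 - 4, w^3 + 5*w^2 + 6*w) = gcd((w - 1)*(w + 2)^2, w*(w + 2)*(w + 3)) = w + 2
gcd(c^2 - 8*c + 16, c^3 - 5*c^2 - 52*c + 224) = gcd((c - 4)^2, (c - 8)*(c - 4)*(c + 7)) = c - 4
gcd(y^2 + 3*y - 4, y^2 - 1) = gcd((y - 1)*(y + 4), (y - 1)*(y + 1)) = y - 1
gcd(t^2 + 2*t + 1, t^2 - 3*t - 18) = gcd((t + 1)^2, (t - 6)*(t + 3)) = 1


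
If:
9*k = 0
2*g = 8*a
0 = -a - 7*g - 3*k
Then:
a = 0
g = 0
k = 0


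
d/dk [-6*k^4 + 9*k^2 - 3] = -24*k^3 + 18*k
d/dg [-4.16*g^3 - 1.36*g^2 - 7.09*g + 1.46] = -12.48*g^2 - 2.72*g - 7.09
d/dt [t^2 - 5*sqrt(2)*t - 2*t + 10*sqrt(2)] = 2*t - 5*sqrt(2) - 2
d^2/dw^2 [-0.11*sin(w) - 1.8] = 0.11*sin(w)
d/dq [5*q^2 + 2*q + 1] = 10*q + 2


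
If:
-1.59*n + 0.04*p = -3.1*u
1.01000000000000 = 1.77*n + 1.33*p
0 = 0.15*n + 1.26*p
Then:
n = 0.63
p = -0.07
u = 0.32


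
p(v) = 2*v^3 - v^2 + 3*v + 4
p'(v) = 6*v^2 - 2*v + 3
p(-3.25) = -84.97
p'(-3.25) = 72.88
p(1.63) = 14.89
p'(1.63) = 15.68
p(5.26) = 283.18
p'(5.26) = 158.49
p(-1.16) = -3.95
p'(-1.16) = 13.39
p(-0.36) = 2.70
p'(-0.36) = 4.50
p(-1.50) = -9.50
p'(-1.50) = 19.50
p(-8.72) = -1424.31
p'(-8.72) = 476.67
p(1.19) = 9.52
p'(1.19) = 9.12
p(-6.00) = -482.00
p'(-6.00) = 231.00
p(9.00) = 1408.00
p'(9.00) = 471.00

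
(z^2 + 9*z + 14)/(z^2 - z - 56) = (z + 2)/(z - 8)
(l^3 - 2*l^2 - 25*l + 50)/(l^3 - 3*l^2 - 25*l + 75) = (l - 2)/(l - 3)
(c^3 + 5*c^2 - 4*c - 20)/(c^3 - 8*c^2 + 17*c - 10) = (c^2 + 7*c + 10)/(c^2 - 6*c + 5)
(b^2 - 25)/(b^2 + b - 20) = (b - 5)/(b - 4)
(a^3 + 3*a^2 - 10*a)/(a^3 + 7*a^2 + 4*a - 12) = a*(a^2 + 3*a - 10)/(a^3 + 7*a^2 + 4*a - 12)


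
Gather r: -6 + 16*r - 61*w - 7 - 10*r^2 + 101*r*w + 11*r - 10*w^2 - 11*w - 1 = -10*r^2 + r*(101*w + 27) - 10*w^2 - 72*w - 14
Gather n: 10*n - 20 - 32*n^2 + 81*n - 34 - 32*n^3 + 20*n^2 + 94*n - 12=-32*n^3 - 12*n^2 + 185*n - 66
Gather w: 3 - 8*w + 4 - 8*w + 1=8 - 16*w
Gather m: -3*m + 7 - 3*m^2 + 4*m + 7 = -3*m^2 + m + 14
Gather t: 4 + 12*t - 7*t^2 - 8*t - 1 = -7*t^2 + 4*t + 3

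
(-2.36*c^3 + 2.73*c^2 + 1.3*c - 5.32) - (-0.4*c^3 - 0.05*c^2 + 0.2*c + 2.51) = -1.96*c^3 + 2.78*c^2 + 1.1*c - 7.83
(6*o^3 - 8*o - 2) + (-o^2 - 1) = 6*o^3 - o^2 - 8*o - 3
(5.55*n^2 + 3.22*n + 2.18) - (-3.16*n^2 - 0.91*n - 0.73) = 8.71*n^2 + 4.13*n + 2.91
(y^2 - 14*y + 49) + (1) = y^2 - 14*y + 50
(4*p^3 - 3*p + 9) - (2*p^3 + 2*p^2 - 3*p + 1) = 2*p^3 - 2*p^2 + 8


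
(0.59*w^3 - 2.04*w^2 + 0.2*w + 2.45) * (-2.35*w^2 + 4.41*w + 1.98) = -1.3865*w^5 + 7.3959*w^4 - 8.2982*w^3 - 8.9147*w^2 + 11.2005*w + 4.851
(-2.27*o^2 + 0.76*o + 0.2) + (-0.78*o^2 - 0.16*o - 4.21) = -3.05*o^2 + 0.6*o - 4.01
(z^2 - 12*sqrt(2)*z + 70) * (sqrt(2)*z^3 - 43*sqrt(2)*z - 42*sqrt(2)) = sqrt(2)*z^5 - 24*z^4 + 27*sqrt(2)*z^3 - 42*sqrt(2)*z^2 + 1032*z^2 - 3010*sqrt(2)*z + 1008*z - 2940*sqrt(2)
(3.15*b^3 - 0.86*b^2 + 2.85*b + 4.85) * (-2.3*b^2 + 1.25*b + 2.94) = -7.245*b^5 + 5.9155*b^4 + 1.631*b^3 - 10.1209*b^2 + 14.4415*b + 14.259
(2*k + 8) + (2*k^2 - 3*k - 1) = 2*k^2 - k + 7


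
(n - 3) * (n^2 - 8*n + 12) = n^3 - 11*n^2 + 36*n - 36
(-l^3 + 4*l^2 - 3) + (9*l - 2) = -l^3 + 4*l^2 + 9*l - 5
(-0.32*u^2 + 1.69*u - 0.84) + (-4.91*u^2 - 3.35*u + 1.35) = -5.23*u^2 - 1.66*u + 0.51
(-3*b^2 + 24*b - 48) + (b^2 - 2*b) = -2*b^2 + 22*b - 48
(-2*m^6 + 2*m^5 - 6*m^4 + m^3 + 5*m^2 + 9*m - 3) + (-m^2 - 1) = -2*m^6 + 2*m^5 - 6*m^4 + m^3 + 4*m^2 + 9*m - 4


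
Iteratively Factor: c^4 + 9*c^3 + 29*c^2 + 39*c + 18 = (c + 1)*(c^3 + 8*c^2 + 21*c + 18) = (c + 1)*(c + 2)*(c^2 + 6*c + 9) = (c + 1)*(c + 2)*(c + 3)*(c + 3)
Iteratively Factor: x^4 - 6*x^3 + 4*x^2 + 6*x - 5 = (x - 1)*(x^3 - 5*x^2 - x + 5) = (x - 1)*(x + 1)*(x^2 - 6*x + 5) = (x - 1)^2*(x + 1)*(x - 5)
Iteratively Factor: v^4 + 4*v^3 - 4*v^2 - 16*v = (v)*(v^3 + 4*v^2 - 4*v - 16) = v*(v - 2)*(v^2 + 6*v + 8) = v*(v - 2)*(v + 2)*(v + 4)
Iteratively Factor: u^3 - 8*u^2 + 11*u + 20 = (u + 1)*(u^2 - 9*u + 20) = (u - 4)*(u + 1)*(u - 5)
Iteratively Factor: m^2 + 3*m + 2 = (m + 2)*(m + 1)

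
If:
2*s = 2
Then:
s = 1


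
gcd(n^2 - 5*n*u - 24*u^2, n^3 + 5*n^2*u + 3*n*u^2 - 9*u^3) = n + 3*u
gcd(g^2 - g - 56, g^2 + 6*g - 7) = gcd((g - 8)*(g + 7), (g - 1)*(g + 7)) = g + 7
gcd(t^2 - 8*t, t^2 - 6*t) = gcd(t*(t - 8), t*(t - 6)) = t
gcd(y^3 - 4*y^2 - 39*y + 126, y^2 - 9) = y - 3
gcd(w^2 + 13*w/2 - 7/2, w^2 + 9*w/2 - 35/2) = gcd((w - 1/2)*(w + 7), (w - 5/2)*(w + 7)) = w + 7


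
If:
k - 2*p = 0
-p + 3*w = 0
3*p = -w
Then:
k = 0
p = 0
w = 0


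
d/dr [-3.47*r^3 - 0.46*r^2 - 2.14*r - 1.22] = -10.41*r^2 - 0.92*r - 2.14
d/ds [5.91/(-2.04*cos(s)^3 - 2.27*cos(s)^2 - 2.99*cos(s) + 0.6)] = (36.1692*sin(s)^2 - 26.8314*cos(s) - 53.8401)*sin(s)/(2.04*cos(s)^3 + 2.27*cos(s)^2 + 2.99*cos(s) - 0.6)^2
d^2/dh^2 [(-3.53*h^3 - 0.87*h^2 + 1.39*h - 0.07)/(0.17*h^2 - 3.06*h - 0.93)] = (-3.5527136788005e-15*h^4 - 68.048008*h^3 - 61.111464*h^2 - 16.781544*h - 10.749288)/(0.004913*h^6 - 0.265302*h^5 + 4.694805*h^4 - 25.7499*h^3 - 25.683345*h^2 - 7.939782*h - 0.804357)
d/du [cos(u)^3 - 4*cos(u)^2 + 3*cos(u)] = (-3*cos(u)^2 + 8*cos(u) - 3)*sin(u)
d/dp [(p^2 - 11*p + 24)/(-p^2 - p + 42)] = 6*(-2*p^2 + 22*p - 73)/(p^4 + 2*p^3 - 83*p^2 - 84*p + 1764)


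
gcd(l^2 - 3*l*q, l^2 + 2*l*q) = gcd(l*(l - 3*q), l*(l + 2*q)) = l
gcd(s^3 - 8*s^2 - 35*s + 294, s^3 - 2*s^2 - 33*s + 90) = s + 6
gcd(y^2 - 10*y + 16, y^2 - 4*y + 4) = y - 2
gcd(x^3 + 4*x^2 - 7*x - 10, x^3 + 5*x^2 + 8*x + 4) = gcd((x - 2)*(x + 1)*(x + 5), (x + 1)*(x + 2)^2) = x + 1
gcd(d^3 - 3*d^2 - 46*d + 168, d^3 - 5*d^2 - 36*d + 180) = d - 6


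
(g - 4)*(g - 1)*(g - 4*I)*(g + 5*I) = g^4 - 5*g^3 + I*g^3 + 24*g^2 - 5*I*g^2 - 100*g + 4*I*g + 80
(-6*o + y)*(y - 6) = -6*o*y + 36*o + y^2 - 6*y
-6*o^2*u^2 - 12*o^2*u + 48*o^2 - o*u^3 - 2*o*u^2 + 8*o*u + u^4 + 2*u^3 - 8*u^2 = (-3*o + u)*(2*o + u)*(u - 2)*(u + 4)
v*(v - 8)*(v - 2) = v^3 - 10*v^2 + 16*v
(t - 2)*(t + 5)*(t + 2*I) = t^3 + 3*t^2 + 2*I*t^2 - 10*t + 6*I*t - 20*I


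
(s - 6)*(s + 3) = s^2 - 3*s - 18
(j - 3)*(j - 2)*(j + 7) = j^3 + 2*j^2 - 29*j + 42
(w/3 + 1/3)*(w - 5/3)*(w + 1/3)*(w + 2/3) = w^4/3 + w^3/9 - 19*w^2/27 - 49*w/81 - 10/81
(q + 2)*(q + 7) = q^2 + 9*q + 14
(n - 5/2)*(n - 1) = n^2 - 7*n/2 + 5/2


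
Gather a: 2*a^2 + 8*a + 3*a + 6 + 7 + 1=2*a^2 + 11*a + 14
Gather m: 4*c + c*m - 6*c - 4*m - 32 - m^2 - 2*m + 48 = -2*c - m^2 + m*(c - 6) + 16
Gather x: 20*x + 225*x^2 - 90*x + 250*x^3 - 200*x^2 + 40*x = 250*x^3 + 25*x^2 - 30*x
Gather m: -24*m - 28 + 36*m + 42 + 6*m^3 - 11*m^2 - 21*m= 6*m^3 - 11*m^2 - 9*m + 14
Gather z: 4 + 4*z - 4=4*z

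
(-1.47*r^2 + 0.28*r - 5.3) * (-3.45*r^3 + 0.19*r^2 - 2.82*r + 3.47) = 5.0715*r^5 - 1.2453*r^4 + 22.4836*r^3 - 6.8975*r^2 + 15.9176*r - 18.391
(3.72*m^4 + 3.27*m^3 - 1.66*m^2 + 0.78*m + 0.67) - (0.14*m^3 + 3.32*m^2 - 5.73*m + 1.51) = 3.72*m^4 + 3.13*m^3 - 4.98*m^2 + 6.51*m - 0.84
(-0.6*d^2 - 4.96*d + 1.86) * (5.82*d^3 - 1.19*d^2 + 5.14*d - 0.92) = -3.492*d^5 - 28.1532*d^4 + 13.6436*d^3 - 27.1558*d^2 + 14.1236*d - 1.7112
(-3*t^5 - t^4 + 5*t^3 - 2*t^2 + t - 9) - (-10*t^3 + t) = -3*t^5 - t^4 + 15*t^3 - 2*t^2 - 9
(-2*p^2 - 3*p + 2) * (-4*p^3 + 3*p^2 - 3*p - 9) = 8*p^5 + 6*p^4 - 11*p^3 + 33*p^2 + 21*p - 18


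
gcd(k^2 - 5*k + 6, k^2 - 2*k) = k - 2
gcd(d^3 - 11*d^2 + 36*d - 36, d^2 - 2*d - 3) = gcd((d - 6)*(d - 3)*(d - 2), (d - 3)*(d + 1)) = d - 3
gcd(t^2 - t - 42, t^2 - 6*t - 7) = t - 7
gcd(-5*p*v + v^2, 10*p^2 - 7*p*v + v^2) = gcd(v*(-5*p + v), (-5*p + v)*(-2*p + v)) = 5*p - v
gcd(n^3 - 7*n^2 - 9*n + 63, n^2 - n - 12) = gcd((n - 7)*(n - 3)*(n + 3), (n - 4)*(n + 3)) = n + 3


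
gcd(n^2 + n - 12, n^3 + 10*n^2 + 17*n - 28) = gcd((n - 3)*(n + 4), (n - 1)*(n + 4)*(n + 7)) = n + 4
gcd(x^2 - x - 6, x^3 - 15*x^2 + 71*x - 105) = x - 3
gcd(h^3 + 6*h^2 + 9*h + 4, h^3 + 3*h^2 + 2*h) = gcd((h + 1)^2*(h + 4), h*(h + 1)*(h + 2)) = h + 1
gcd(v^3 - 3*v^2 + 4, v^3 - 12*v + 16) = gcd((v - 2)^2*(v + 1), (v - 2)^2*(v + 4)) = v^2 - 4*v + 4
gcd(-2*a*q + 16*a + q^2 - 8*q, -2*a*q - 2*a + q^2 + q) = -2*a + q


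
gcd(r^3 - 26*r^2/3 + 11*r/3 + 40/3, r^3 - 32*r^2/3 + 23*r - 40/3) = r^2 - 29*r/3 + 40/3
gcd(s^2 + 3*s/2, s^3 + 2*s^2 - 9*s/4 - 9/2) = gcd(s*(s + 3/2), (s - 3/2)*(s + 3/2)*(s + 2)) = s + 3/2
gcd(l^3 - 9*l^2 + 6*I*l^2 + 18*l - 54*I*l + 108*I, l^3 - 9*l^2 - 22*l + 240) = l - 6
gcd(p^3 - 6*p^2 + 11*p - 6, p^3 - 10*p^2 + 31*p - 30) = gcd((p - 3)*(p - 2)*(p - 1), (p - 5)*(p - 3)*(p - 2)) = p^2 - 5*p + 6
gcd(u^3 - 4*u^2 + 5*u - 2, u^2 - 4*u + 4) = u - 2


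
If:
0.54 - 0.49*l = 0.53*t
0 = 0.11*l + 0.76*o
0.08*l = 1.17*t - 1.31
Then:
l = -0.10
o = 0.01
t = 1.11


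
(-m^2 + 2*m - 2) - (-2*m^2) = m^2 + 2*m - 2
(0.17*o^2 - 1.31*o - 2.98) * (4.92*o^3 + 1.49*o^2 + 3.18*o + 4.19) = 0.8364*o^5 - 6.1919*o^4 - 16.0729*o^3 - 7.8937*o^2 - 14.9653*o - 12.4862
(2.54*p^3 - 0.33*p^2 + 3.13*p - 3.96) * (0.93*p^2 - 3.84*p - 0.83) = 2.3622*p^5 - 10.0605*p^4 + 2.0699*p^3 - 15.4281*p^2 + 12.6085*p + 3.2868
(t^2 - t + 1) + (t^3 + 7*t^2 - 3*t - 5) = t^3 + 8*t^2 - 4*t - 4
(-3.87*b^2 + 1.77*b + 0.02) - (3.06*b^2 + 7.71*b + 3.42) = -6.93*b^2 - 5.94*b - 3.4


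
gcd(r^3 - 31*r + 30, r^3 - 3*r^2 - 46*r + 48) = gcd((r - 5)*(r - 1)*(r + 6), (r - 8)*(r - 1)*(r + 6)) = r^2 + 5*r - 6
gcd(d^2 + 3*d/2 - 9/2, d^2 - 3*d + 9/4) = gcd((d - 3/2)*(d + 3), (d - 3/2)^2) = d - 3/2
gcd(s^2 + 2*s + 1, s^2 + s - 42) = 1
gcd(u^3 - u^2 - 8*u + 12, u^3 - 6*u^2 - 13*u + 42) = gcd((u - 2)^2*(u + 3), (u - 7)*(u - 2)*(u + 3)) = u^2 + u - 6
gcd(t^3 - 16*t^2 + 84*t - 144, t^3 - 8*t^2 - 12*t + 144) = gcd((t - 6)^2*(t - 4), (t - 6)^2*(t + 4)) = t^2 - 12*t + 36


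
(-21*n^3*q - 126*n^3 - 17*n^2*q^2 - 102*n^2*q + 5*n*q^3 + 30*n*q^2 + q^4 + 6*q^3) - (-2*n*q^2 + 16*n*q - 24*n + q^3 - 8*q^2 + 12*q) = -21*n^3*q - 126*n^3 - 17*n^2*q^2 - 102*n^2*q + 5*n*q^3 + 32*n*q^2 - 16*n*q + 24*n + q^4 + 5*q^3 + 8*q^2 - 12*q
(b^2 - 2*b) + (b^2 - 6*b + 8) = 2*b^2 - 8*b + 8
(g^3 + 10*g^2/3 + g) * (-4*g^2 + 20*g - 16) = -4*g^5 + 20*g^4/3 + 140*g^3/3 - 100*g^2/3 - 16*g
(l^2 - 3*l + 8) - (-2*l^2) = 3*l^2 - 3*l + 8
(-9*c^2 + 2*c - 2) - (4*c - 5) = -9*c^2 - 2*c + 3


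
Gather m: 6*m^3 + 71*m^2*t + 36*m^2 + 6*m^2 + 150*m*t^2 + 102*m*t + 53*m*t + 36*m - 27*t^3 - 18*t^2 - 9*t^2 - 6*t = 6*m^3 + m^2*(71*t + 42) + m*(150*t^2 + 155*t + 36) - 27*t^3 - 27*t^2 - 6*t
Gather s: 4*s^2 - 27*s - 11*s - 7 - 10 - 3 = 4*s^2 - 38*s - 20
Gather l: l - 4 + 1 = l - 3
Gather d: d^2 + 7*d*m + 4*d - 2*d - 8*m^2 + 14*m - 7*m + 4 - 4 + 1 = d^2 + d*(7*m + 2) - 8*m^2 + 7*m + 1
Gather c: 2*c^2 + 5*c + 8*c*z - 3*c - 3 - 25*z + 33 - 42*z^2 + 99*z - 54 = 2*c^2 + c*(8*z + 2) - 42*z^2 + 74*z - 24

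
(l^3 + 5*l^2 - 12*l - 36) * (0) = 0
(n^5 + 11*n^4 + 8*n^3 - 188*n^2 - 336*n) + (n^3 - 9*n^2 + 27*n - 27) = n^5 + 11*n^4 + 9*n^3 - 197*n^2 - 309*n - 27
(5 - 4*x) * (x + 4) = -4*x^2 - 11*x + 20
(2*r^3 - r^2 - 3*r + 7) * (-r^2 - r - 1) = -2*r^5 - r^4 + 2*r^3 - 3*r^2 - 4*r - 7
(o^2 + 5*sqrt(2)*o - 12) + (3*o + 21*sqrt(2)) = o^2 + 3*o + 5*sqrt(2)*o - 12 + 21*sqrt(2)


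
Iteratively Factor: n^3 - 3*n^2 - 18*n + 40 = (n + 4)*(n^2 - 7*n + 10) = (n - 5)*(n + 4)*(n - 2)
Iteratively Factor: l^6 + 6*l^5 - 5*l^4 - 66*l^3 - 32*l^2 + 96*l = (l - 1)*(l^5 + 7*l^4 + 2*l^3 - 64*l^2 - 96*l) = l*(l - 1)*(l^4 + 7*l^3 + 2*l^2 - 64*l - 96) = l*(l - 1)*(l + 4)*(l^3 + 3*l^2 - 10*l - 24) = l*(l - 1)*(l + 4)^2*(l^2 - l - 6) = l*(l - 1)*(l + 2)*(l + 4)^2*(l - 3)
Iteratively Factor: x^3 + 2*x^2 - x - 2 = (x + 2)*(x^2 - 1) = (x - 1)*(x + 2)*(x + 1)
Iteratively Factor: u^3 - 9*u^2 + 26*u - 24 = (u - 2)*(u^2 - 7*u + 12) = (u - 3)*(u - 2)*(u - 4)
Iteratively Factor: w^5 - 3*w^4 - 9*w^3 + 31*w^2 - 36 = (w - 2)*(w^4 - w^3 - 11*w^2 + 9*w + 18) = (w - 2)^2*(w^3 + w^2 - 9*w - 9) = (w - 3)*(w - 2)^2*(w^2 + 4*w + 3) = (w - 3)*(w - 2)^2*(w + 3)*(w + 1)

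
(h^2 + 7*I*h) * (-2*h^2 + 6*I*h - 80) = -2*h^4 - 8*I*h^3 - 122*h^2 - 560*I*h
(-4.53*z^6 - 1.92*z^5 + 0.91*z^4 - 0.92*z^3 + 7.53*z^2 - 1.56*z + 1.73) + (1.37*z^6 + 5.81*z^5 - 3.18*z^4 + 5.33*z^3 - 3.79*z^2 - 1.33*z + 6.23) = -3.16*z^6 + 3.89*z^5 - 2.27*z^4 + 4.41*z^3 + 3.74*z^2 - 2.89*z + 7.96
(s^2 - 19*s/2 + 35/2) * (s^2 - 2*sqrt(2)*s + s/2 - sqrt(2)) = s^4 - 9*s^3 - 2*sqrt(2)*s^3 + 51*s^2/4 + 18*sqrt(2)*s^2 - 51*sqrt(2)*s/2 + 35*s/4 - 35*sqrt(2)/2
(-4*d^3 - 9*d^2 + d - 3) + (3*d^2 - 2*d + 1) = -4*d^3 - 6*d^2 - d - 2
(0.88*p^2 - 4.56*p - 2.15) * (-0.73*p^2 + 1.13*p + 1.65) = -0.6424*p^4 + 4.3232*p^3 - 2.1313*p^2 - 9.9535*p - 3.5475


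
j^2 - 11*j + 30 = (j - 6)*(j - 5)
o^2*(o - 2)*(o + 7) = o^4 + 5*o^3 - 14*o^2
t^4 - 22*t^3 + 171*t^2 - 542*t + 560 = (t - 8)*(t - 7)*(t - 5)*(t - 2)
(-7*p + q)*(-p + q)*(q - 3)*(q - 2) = 7*p^2*q^2 - 35*p^2*q + 42*p^2 - 8*p*q^3 + 40*p*q^2 - 48*p*q + q^4 - 5*q^3 + 6*q^2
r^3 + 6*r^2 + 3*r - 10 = (r - 1)*(r + 2)*(r + 5)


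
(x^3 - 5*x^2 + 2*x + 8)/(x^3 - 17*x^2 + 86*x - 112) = (x^2 - 3*x - 4)/(x^2 - 15*x + 56)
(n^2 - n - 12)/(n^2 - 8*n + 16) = (n + 3)/(n - 4)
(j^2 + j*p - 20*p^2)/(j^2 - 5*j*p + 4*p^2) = (-j - 5*p)/(-j + p)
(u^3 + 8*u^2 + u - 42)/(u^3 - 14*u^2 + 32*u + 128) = (u^3 + 8*u^2 + u - 42)/(u^3 - 14*u^2 + 32*u + 128)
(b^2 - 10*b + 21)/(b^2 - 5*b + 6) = (b - 7)/(b - 2)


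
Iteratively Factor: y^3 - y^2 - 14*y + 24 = (y - 3)*(y^2 + 2*y - 8) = (y - 3)*(y - 2)*(y + 4)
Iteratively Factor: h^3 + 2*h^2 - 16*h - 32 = (h + 2)*(h^2 - 16) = (h + 2)*(h + 4)*(h - 4)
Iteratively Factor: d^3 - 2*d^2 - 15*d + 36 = (d + 4)*(d^2 - 6*d + 9) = (d - 3)*(d + 4)*(d - 3)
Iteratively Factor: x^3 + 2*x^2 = (x)*(x^2 + 2*x) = x^2*(x + 2)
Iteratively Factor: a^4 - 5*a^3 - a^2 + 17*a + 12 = (a - 3)*(a^3 - 2*a^2 - 7*a - 4) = (a - 3)*(a + 1)*(a^2 - 3*a - 4) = (a - 3)*(a + 1)^2*(a - 4)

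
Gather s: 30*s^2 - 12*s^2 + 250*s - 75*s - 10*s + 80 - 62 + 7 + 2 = 18*s^2 + 165*s + 27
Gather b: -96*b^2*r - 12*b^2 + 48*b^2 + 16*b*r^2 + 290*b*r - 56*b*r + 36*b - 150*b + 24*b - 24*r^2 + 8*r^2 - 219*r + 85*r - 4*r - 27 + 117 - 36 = b^2*(36 - 96*r) + b*(16*r^2 + 234*r - 90) - 16*r^2 - 138*r + 54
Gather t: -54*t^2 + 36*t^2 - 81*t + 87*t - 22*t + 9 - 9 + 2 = -18*t^2 - 16*t + 2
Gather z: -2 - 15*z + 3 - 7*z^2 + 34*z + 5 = -7*z^2 + 19*z + 6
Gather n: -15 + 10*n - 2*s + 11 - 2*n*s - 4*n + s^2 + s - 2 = n*(6 - 2*s) + s^2 - s - 6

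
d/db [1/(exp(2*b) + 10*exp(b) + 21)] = 2*(-exp(b) - 5)*exp(b)/(exp(2*b) + 10*exp(b) + 21)^2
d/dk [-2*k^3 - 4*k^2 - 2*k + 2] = -6*k^2 - 8*k - 2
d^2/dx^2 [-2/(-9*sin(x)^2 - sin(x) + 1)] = 2*(-324*sin(x)^4 - 27*sin(x)^3 + 449*sin(x)^2 + 53*sin(x) + 20)/(9*sin(x)^2 + sin(x) - 1)^3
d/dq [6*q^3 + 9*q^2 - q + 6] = 18*q^2 + 18*q - 1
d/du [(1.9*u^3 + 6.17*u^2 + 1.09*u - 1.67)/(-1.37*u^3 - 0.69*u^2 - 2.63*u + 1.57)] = (8.88178419700125e-16*u^5 + 7.1419*u^4 - 7.0074*u^3 - 13.3897*u^2 + 17.0692*u - 2.6808)/(1.8769*u^6 + 1.8906*u^5 + 7.6823*u^4 - 0.672400000000001*u^3 + 4.7503*u^2 - 8.2582*u + 2.4649)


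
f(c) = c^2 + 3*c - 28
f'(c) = 2*c + 3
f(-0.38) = -29.00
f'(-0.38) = 2.24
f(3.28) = -7.40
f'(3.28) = 9.56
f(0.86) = -24.68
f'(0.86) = 4.72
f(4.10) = 1.11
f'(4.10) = 11.20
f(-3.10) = -27.69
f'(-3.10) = -3.20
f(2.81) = -11.67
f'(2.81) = 8.62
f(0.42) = -26.56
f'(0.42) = 3.84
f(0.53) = -26.13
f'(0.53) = 4.06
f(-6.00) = -10.00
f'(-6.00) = -9.00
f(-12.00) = 80.00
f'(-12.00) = -21.00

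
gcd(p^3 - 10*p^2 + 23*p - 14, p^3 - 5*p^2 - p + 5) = p - 1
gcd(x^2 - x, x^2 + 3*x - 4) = x - 1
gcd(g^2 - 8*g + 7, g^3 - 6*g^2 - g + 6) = g - 1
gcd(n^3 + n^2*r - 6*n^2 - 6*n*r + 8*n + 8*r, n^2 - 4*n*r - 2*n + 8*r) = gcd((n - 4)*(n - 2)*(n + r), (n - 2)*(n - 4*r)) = n - 2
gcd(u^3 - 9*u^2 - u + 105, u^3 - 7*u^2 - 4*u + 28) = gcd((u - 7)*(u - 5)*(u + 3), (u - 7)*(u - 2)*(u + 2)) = u - 7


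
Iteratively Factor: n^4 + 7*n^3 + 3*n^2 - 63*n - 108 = (n + 3)*(n^3 + 4*n^2 - 9*n - 36) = (n + 3)*(n + 4)*(n^2 - 9) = (n + 3)^2*(n + 4)*(n - 3)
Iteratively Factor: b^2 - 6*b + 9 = (b - 3)*(b - 3)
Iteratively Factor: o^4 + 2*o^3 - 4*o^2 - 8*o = (o)*(o^3 + 2*o^2 - 4*o - 8) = o*(o + 2)*(o^2 - 4) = o*(o - 2)*(o + 2)*(o + 2)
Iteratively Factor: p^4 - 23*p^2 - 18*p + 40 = (p + 2)*(p^3 - 2*p^2 - 19*p + 20) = (p - 5)*(p + 2)*(p^2 + 3*p - 4) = (p - 5)*(p + 2)*(p + 4)*(p - 1)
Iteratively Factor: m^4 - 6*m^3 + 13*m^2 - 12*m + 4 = (m - 2)*(m^3 - 4*m^2 + 5*m - 2) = (m - 2)^2*(m^2 - 2*m + 1) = (m - 2)^2*(m - 1)*(m - 1)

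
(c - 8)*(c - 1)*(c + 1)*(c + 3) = c^4 - 5*c^3 - 25*c^2 + 5*c + 24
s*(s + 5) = s^2 + 5*s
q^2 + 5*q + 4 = (q + 1)*(q + 4)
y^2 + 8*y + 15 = (y + 3)*(y + 5)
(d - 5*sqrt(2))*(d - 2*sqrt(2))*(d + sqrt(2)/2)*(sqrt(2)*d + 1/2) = sqrt(2)*d^4 - 25*d^3/2 + 39*sqrt(2)*d^2/4 + 53*d/2 + 5*sqrt(2)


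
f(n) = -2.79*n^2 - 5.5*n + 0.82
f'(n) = -5.58*n - 5.5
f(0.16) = -0.13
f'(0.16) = -6.39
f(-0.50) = 2.87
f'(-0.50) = -2.71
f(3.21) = -45.58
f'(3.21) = -23.41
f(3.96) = -64.71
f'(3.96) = -27.60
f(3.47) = -51.86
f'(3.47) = -24.86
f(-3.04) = -8.24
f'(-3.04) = 11.46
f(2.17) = -24.25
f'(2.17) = -17.61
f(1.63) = -15.56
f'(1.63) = -14.60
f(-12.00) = -334.94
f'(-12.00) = 61.46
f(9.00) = -274.67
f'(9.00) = -55.72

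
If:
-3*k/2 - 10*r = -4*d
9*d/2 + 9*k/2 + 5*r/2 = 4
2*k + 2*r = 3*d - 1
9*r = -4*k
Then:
No Solution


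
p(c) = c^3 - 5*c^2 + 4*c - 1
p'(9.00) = 157.00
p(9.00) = 359.00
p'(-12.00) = 556.00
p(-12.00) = -2497.00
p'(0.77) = -1.92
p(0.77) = -0.43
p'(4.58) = 21.13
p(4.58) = 8.51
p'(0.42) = 0.33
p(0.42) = -0.13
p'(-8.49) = 305.14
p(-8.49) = -1007.32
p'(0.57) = -0.73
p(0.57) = -0.16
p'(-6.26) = 184.16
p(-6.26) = -467.29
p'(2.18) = -3.54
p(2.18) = -5.68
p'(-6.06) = 174.77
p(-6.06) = -431.40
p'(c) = 3*c^2 - 10*c + 4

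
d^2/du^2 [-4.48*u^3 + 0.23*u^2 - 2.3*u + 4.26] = 0.46 - 26.88*u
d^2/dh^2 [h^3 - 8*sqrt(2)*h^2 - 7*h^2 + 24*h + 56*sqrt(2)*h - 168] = 6*h - 16*sqrt(2) - 14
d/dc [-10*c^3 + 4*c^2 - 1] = 2*c*(4 - 15*c)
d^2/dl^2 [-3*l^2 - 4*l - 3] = -6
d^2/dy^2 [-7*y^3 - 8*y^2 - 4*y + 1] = -42*y - 16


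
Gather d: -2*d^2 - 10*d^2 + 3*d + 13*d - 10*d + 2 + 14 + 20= -12*d^2 + 6*d + 36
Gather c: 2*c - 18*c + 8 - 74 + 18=-16*c - 48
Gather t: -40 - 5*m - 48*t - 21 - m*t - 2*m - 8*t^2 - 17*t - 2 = -7*m - 8*t^2 + t*(-m - 65) - 63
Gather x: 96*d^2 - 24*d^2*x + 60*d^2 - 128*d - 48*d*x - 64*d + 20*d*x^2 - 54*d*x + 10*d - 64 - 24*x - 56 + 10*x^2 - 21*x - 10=156*d^2 - 182*d + x^2*(20*d + 10) + x*(-24*d^2 - 102*d - 45) - 130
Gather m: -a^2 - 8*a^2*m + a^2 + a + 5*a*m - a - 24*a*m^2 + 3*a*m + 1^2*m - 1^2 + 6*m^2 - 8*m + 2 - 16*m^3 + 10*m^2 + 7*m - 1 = -16*m^3 + m^2*(16 - 24*a) + m*(-8*a^2 + 8*a)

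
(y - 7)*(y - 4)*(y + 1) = y^3 - 10*y^2 + 17*y + 28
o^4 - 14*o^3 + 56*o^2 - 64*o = o*(o - 8)*(o - 4)*(o - 2)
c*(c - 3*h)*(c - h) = c^3 - 4*c^2*h + 3*c*h^2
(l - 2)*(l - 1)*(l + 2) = l^3 - l^2 - 4*l + 4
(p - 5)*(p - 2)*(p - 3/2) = p^3 - 17*p^2/2 + 41*p/2 - 15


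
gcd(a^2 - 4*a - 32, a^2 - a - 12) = 1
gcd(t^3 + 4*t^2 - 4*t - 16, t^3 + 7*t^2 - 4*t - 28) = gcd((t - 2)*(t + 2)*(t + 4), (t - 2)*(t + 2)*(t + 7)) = t^2 - 4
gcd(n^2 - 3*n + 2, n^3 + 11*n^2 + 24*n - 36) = n - 1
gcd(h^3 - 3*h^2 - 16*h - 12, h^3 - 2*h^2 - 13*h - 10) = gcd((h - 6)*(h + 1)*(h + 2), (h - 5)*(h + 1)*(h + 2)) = h^2 + 3*h + 2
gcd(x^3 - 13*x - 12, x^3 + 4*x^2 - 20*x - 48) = x - 4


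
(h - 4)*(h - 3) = h^2 - 7*h + 12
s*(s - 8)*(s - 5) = s^3 - 13*s^2 + 40*s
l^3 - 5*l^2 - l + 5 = (l - 5)*(l - 1)*(l + 1)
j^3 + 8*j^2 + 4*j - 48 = (j - 2)*(j + 4)*(j + 6)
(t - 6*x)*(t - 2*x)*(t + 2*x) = t^3 - 6*t^2*x - 4*t*x^2 + 24*x^3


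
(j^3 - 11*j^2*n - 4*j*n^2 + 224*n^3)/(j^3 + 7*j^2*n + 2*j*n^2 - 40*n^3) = (j^2 - 15*j*n + 56*n^2)/(j^2 + 3*j*n - 10*n^2)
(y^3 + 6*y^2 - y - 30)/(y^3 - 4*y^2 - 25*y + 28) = (y^3 + 6*y^2 - y - 30)/(y^3 - 4*y^2 - 25*y + 28)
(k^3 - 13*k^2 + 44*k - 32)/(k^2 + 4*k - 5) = (k^2 - 12*k + 32)/(k + 5)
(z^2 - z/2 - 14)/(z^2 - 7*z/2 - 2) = (2*z + 7)/(2*z + 1)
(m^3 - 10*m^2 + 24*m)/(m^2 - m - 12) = m*(m - 6)/(m + 3)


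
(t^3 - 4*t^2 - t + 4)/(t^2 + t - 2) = (t^2 - 3*t - 4)/(t + 2)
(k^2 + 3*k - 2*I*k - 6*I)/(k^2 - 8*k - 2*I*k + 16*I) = (k + 3)/(k - 8)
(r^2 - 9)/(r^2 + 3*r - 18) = (r + 3)/(r + 6)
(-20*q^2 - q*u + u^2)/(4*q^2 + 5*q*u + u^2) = (-5*q + u)/(q + u)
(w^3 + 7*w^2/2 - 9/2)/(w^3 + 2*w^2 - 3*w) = (w + 3/2)/w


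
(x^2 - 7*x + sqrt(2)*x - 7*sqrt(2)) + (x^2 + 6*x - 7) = 2*x^2 - x + sqrt(2)*x - 7*sqrt(2) - 7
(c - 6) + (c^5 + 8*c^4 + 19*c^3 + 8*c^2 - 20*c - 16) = c^5 + 8*c^4 + 19*c^3 + 8*c^2 - 19*c - 22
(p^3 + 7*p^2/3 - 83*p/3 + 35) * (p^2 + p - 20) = p^5 + 10*p^4/3 - 136*p^3/3 - 118*p^2/3 + 1765*p/3 - 700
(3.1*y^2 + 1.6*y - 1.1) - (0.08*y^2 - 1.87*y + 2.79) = 3.02*y^2 + 3.47*y - 3.89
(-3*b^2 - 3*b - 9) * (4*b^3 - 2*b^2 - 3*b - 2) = -12*b^5 - 6*b^4 - 21*b^3 + 33*b^2 + 33*b + 18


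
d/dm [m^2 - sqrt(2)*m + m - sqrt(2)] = 2*m - sqrt(2) + 1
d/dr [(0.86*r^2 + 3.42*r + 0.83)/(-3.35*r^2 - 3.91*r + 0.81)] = (8.0944*r^2 + 6.9542*r + 6.0155)/(11.2225*r^4 + 26.197*r^3 + 9.8611*r^2 - 6.3342*r + 0.6561)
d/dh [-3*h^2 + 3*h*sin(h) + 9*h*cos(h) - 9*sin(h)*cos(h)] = -9*h*sin(h) + 3*h*cos(h) - 6*h + 3*sin(h) + 9*cos(h) - 9*cos(2*h)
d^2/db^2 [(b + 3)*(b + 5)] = 2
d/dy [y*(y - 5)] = 2*y - 5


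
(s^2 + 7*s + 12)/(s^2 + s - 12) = (s + 3)/(s - 3)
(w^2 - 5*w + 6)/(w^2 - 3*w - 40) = (-w^2 + 5*w - 6)/(-w^2 + 3*w + 40)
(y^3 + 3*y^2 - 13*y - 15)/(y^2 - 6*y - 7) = (y^2 + 2*y - 15)/(y - 7)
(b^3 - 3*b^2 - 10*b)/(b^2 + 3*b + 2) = b*(b - 5)/(b + 1)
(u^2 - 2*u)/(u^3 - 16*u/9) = 9*(u - 2)/(9*u^2 - 16)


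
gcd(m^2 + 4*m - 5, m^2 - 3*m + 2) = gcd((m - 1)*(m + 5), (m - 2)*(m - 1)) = m - 1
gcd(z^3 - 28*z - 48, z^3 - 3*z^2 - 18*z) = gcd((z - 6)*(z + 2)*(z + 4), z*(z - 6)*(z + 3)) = z - 6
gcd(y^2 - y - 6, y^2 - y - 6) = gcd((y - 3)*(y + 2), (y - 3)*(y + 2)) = y^2 - y - 6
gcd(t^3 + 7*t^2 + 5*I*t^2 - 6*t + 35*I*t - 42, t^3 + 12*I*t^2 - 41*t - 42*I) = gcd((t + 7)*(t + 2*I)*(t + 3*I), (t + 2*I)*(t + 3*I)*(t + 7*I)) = t^2 + 5*I*t - 6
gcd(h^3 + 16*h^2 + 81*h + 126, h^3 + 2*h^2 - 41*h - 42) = h + 7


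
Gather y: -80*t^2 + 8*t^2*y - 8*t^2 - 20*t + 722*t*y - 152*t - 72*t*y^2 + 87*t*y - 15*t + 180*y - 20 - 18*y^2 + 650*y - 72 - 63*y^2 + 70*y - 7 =-88*t^2 - 187*t + y^2*(-72*t - 81) + y*(8*t^2 + 809*t + 900) - 99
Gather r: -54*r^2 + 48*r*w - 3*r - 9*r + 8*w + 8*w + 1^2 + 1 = -54*r^2 + r*(48*w - 12) + 16*w + 2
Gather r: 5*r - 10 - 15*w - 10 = 5*r - 15*w - 20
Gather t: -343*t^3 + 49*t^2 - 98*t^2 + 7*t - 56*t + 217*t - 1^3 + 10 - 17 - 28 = -343*t^3 - 49*t^2 + 168*t - 36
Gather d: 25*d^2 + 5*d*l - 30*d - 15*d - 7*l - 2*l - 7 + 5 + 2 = 25*d^2 + d*(5*l - 45) - 9*l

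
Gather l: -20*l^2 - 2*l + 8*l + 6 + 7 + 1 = -20*l^2 + 6*l + 14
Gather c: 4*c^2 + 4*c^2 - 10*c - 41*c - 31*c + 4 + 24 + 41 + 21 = 8*c^2 - 82*c + 90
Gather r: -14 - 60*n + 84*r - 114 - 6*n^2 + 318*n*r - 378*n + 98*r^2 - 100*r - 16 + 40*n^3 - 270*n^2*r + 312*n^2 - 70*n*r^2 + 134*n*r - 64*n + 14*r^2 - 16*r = 40*n^3 + 306*n^2 - 502*n + r^2*(112 - 70*n) + r*(-270*n^2 + 452*n - 32) - 144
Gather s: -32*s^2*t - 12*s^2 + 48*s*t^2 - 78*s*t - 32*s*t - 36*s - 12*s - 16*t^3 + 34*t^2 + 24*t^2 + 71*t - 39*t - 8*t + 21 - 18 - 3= s^2*(-32*t - 12) + s*(48*t^2 - 110*t - 48) - 16*t^3 + 58*t^2 + 24*t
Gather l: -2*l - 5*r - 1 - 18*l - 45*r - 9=-20*l - 50*r - 10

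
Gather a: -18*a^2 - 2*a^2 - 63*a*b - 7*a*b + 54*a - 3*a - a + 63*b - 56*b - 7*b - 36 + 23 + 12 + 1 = -20*a^2 + a*(50 - 70*b)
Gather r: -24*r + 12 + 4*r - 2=10 - 20*r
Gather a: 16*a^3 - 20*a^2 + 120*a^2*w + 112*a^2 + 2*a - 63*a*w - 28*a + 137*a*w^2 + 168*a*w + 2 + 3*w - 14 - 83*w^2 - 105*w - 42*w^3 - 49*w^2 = 16*a^3 + a^2*(120*w + 92) + a*(137*w^2 + 105*w - 26) - 42*w^3 - 132*w^2 - 102*w - 12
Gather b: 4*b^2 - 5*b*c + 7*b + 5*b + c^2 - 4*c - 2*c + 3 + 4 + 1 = 4*b^2 + b*(12 - 5*c) + c^2 - 6*c + 8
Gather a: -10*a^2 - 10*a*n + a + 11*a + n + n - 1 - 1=-10*a^2 + a*(12 - 10*n) + 2*n - 2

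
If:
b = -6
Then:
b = -6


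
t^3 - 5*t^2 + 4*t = t*(t - 4)*(t - 1)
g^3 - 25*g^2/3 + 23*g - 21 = (g - 3)^2*(g - 7/3)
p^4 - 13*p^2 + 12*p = p*(p - 3)*(p - 1)*(p + 4)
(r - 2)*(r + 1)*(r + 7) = r^3 + 6*r^2 - 9*r - 14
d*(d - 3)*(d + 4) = d^3 + d^2 - 12*d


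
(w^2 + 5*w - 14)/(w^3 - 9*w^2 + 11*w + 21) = (w^2 + 5*w - 14)/(w^3 - 9*w^2 + 11*w + 21)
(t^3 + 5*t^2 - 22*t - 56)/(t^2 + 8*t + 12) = (t^2 + 3*t - 28)/(t + 6)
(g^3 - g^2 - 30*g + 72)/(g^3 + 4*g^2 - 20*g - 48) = (g - 3)/(g + 2)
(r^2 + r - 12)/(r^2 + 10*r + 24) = (r - 3)/(r + 6)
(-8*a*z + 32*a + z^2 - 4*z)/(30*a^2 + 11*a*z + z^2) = (-8*a*z + 32*a + z^2 - 4*z)/(30*a^2 + 11*a*z + z^2)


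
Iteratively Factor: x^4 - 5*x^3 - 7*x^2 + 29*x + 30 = (x - 5)*(x^3 - 7*x - 6) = (x - 5)*(x + 2)*(x^2 - 2*x - 3) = (x - 5)*(x + 1)*(x + 2)*(x - 3)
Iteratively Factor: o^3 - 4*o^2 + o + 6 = (o + 1)*(o^2 - 5*o + 6) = (o - 2)*(o + 1)*(o - 3)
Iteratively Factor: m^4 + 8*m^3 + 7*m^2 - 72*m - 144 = (m + 3)*(m^3 + 5*m^2 - 8*m - 48) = (m - 3)*(m + 3)*(m^2 + 8*m + 16) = (m - 3)*(m + 3)*(m + 4)*(m + 4)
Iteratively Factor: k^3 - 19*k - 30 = (k + 3)*(k^2 - 3*k - 10) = (k - 5)*(k + 3)*(k + 2)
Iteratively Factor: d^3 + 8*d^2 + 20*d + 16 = (d + 2)*(d^2 + 6*d + 8) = (d + 2)^2*(d + 4)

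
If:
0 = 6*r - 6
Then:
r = 1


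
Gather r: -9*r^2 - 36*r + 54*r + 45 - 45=-9*r^2 + 18*r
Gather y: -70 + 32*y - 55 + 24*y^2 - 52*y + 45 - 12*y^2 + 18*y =12*y^2 - 2*y - 80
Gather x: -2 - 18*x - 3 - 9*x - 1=-27*x - 6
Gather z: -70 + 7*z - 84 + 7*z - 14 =14*z - 168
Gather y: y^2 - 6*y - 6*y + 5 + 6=y^2 - 12*y + 11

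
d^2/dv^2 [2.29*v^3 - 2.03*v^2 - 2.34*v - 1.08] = 13.74*v - 4.06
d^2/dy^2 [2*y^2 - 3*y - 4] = 4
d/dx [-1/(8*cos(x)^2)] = -sin(x)/(4*cos(x)^3)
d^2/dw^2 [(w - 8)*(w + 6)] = 2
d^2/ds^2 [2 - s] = 0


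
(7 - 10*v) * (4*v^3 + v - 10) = -40*v^4 + 28*v^3 - 10*v^2 + 107*v - 70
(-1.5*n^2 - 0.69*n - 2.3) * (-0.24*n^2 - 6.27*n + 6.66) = 0.36*n^4 + 9.5706*n^3 - 5.1117*n^2 + 9.8256*n - 15.318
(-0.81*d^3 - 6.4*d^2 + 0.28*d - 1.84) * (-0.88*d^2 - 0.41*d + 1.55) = 0.7128*d^5 + 5.9641*d^4 + 1.1221*d^3 - 8.4156*d^2 + 1.1884*d - 2.852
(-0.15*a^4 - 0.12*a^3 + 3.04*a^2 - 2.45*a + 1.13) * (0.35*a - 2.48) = -0.0525*a^5 + 0.33*a^4 + 1.3616*a^3 - 8.3967*a^2 + 6.4715*a - 2.8024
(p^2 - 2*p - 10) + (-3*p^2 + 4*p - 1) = -2*p^2 + 2*p - 11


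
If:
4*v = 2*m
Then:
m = 2*v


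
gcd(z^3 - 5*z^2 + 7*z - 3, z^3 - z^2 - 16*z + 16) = z - 1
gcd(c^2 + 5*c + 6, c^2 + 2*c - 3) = c + 3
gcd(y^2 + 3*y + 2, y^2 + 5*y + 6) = y + 2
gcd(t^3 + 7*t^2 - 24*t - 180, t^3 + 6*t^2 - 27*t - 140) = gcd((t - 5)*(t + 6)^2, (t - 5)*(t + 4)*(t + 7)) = t - 5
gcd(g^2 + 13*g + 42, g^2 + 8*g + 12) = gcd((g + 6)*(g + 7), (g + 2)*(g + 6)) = g + 6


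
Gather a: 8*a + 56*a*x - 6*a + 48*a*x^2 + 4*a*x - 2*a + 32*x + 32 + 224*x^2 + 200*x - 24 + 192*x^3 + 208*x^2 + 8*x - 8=a*(48*x^2 + 60*x) + 192*x^3 + 432*x^2 + 240*x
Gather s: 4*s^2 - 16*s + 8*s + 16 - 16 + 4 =4*s^2 - 8*s + 4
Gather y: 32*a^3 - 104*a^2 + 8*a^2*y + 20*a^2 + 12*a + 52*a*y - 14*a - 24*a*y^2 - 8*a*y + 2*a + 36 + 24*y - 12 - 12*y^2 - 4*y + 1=32*a^3 - 84*a^2 + y^2*(-24*a - 12) + y*(8*a^2 + 44*a + 20) + 25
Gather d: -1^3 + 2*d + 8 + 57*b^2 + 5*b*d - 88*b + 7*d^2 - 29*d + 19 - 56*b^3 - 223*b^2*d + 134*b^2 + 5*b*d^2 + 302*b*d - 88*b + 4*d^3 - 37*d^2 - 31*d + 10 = -56*b^3 + 191*b^2 - 176*b + 4*d^3 + d^2*(5*b - 30) + d*(-223*b^2 + 307*b - 58) + 36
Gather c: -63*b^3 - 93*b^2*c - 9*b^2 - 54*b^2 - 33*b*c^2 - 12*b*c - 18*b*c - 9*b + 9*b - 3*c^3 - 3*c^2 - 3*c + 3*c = -63*b^3 - 63*b^2 - 3*c^3 + c^2*(-33*b - 3) + c*(-93*b^2 - 30*b)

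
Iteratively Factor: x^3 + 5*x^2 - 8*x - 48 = (x + 4)*(x^2 + x - 12) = (x + 4)^2*(x - 3)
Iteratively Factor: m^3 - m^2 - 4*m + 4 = (m - 1)*(m^2 - 4) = (m - 2)*(m - 1)*(m + 2)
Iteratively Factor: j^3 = (j)*(j^2) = j^2*(j)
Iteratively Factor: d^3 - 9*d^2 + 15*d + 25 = (d - 5)*(d^2 - 4*d - 5) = (d - 5)^2*(d + 1)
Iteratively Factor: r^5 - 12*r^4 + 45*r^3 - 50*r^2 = (r - 5)*(r^4 - 7*r^3 + 10*r^2) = (r - 5)^2*(r^3 - 2*r^2) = r*(r - 5)^2*(r^2 - 2*r) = r^2*(r - 5)^2*(r - 2)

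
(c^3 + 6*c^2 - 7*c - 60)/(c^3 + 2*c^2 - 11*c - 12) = (c + 5)/(c + 1)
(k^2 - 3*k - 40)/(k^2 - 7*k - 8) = (k + 5)/(k + 1)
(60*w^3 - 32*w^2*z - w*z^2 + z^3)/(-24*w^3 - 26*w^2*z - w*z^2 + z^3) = (-60*w^3 + 32*w^2*z + w*z^2 - z^3)/(24*w^3 + 26*w^2*z + w*z^2 - z^3)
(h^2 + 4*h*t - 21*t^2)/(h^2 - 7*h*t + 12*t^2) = (-h - 7*t)/(-h + 4*t)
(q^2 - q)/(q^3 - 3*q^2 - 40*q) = (1 - q)/(-q^2 + 3*q + 40)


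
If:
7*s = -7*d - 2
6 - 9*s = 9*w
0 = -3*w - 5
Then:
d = -55/21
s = 7/3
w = -5/3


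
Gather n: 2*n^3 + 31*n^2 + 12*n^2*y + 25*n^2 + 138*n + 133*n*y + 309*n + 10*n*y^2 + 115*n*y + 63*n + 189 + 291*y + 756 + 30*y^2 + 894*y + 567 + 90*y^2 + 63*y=2*n^3 + n^2*(12*y + 56) + n*(10*y^2 + 248*y + 510) + 120*y^2 + 1248*y + 1512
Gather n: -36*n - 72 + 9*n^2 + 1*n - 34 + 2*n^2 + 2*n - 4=11*n^2 - 33*n - 110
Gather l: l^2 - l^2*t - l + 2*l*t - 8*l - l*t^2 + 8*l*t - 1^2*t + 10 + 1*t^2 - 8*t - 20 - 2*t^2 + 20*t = l^2*(1 - t) + l*(-t^2 + 10*t - 9) - t^2 + 11*t - 10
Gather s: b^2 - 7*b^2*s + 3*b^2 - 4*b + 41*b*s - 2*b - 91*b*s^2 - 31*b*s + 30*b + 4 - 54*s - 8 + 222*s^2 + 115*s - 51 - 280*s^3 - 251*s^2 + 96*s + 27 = 4*b^2 + 24*b - 280*s^3 + s^2*(-91*b - 29) + s*(-7*b^2 + 10*b + 157) - 28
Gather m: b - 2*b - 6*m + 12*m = -b + 6*m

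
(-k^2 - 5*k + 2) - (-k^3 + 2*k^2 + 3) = k^3 - 3*k^2 - 5*k - 1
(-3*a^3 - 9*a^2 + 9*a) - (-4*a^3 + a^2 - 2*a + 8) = a^3 - 10*a^2 + 11*a - 8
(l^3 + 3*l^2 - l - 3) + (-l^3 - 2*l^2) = l^2 - l - 3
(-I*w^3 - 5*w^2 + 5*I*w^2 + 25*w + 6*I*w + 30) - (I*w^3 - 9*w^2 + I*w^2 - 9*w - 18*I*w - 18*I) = -2*I*w^3 + 4*w^2 + 4*I*w^2 + 34*w + 24*I*w + 30 + 18*I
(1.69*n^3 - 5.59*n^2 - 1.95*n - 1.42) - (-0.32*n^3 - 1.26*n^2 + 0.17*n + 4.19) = 2.01*n^3 - 4.33*n^2 - 2.12*n - 5.61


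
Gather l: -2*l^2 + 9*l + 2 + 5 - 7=-2*l^2 + 9*l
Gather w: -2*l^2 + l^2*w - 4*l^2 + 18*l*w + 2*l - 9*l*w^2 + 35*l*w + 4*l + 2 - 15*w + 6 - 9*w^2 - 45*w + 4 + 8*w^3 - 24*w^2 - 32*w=-6*l^2 + 6*l + 8*w^3 + w^2*(-9*l - 33) + w*(l^2 + 53*l - 92) + 12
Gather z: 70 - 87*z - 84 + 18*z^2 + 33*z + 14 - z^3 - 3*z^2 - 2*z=-z^3 + 15*z^2 - 56*z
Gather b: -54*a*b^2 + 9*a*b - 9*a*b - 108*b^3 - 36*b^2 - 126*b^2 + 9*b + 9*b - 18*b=-108*b^3 + b^2*(-54*a - 162)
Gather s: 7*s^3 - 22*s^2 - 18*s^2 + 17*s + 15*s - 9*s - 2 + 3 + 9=7*s^3 - 40*s^2 + 23*s + 10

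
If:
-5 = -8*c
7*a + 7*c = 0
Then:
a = -5/8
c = 5/8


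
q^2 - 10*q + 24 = (q - 6)*(q - 4)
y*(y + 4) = y^2 + 4*y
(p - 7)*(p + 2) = p^2 - 5*p - 14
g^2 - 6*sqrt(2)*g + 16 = (g - 4*sqrt(2))*(g - 2*sqrt(2))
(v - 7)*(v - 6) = v^2 - 13*v + 42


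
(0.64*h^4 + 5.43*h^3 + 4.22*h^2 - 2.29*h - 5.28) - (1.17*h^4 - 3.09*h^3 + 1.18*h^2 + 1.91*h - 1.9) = -0.53*h^4 + 8.52*h^3 + 3.04*h^2 - 4.2*h - 3.38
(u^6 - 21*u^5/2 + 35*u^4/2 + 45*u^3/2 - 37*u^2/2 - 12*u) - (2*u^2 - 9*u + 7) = u^6 - 21*u^5/2 + 35*u^4/2 + 45*u^3/2 - 41*u^2/2 - 3*u - 7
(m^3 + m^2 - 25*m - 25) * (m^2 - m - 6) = m^5 - 32*m^3 - 6*m^2 + 175*m + 150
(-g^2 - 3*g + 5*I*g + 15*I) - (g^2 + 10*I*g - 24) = -2*g^2 - 3*g - 5*I*g + 24 + 15*I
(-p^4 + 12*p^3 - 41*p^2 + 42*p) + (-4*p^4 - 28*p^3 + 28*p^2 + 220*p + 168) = -5*p^4 - 16*p^3 - 13*p^2 + 262*p + 168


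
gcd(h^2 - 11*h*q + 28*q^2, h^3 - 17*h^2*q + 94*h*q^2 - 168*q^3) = h^2 - 11*h*q + 28*q^2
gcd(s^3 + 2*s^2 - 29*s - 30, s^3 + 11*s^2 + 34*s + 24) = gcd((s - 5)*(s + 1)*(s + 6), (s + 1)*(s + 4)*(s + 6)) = s^2 + 7*s + 6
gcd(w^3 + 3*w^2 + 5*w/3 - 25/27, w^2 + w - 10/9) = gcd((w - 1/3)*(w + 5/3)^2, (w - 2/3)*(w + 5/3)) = w + 5/3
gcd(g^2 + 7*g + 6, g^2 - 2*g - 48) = g + 6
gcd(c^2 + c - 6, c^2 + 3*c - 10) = c - 2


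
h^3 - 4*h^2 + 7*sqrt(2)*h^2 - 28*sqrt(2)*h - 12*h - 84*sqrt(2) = (h - 6)*(h + 2)*(h + 7*sqrt(2))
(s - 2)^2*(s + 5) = s^3 + s^2 - 16*s + 20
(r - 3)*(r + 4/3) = r^2 - 5*r/3 - 4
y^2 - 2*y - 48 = (y - 8)*(y + 6)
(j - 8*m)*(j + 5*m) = j^2 - 3*j*m - 40*m^2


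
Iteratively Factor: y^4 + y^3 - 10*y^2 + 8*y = (y)*(y^3 + y^2 - 10*y + 8) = y*(y + 4)*(y^2 - 3*y + 2) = y*(y - 2)*(y + 4)*(y - 1)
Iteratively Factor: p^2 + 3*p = (p + 3)*(p)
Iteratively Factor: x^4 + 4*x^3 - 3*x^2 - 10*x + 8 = (x - 1)*(x^3 + 5*x^2 + 2*x - 8) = (x - 1)*(x + 4)*(x^2 + x - 2) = (x - 1)*(x + 2)*(x + 4)*(x - 1)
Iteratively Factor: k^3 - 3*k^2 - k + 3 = (k - 1)*(k^2 - 2*k - 3) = (k - 1)*(k + 1)*(k - 3)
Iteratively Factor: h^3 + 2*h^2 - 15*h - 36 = (h + 3)*(h^2 - h - 12) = (h - 4)*(h + 3)*(h + 3)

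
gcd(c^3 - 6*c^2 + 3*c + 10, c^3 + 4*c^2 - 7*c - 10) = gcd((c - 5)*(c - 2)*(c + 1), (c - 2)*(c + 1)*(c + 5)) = c^2 - c - 2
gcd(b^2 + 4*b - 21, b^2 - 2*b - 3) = b - 3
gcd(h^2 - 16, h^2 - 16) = h^2 - 16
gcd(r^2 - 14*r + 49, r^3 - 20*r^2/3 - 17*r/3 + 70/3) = r - 7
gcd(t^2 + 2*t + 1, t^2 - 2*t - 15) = 1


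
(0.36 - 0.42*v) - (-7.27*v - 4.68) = 6.85*v + 5.04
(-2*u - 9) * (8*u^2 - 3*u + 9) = -16*u^3 - 66*u^2 + 9*u - 81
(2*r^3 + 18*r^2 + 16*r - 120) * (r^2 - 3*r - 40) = 2*r^5 + 12*r^4 - 118*r^3 - 888*r^2 - 280*r + 4800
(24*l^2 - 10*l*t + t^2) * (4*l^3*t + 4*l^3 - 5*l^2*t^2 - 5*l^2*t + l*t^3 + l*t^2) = 96*l^5*t + 96*l^5 - 160*l^4*t^2 - 160*l^4*t + 78*l^3*t^3 + 78*l^3*t^2 - 15*l^2*t^4 - 15*l^2*t^3 + l*t^5 + l*t^4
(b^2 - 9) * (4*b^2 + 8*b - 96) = 4*b^4 + 8*b^3 - 132*b^2 - 72*b + 864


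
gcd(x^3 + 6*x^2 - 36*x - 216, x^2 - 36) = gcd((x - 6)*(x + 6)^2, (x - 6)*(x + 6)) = x^2 - 36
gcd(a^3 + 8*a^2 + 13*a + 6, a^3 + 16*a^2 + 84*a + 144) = a + 6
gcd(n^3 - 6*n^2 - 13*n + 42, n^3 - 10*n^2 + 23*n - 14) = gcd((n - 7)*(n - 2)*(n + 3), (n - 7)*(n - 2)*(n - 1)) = n^2 - 9*n + 14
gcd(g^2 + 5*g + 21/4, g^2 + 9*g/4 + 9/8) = g + 3/2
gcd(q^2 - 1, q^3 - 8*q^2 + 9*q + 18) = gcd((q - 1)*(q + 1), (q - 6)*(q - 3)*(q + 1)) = q + 1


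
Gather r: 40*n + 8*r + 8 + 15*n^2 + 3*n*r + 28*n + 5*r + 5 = 15*n^2 + 68*n + r*(3*n + 13) + 13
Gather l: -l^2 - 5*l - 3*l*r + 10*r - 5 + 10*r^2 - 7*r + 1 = -l^2 + l*(-3*r - 5) + 10*r^2 + 3*r - 4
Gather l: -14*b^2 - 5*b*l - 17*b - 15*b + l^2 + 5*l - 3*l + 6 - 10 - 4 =-14*b^2 - 32*b + l^2 + l*(2 - 5*b) - 8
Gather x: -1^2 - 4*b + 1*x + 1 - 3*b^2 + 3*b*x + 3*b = -3*b^2 - b + x*(3*b + 1)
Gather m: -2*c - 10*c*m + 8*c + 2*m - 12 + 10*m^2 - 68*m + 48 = 6*c + 10*m^2 + m*(-10*c - 66) + 36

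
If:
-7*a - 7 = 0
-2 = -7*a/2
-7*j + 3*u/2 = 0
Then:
No Solution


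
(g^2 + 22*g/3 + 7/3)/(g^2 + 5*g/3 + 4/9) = 3*(g + 7)/(3*g + 4)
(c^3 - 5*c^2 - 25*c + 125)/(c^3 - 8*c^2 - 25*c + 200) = (c - 5)/(c - 8)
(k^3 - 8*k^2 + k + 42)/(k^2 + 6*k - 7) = (k^3 - 8*k^2 + k + 42)/(k^2 + 6*k - 7)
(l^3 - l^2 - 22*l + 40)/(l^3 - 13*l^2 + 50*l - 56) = (l + 5)/(l - 7)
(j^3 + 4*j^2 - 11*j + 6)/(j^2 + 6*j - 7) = (j^2 + 5*j - 6)/(j + 7)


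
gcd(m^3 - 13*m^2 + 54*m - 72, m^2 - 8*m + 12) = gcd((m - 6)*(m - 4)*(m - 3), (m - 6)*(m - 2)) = m - 6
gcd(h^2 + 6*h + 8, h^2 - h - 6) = h + 2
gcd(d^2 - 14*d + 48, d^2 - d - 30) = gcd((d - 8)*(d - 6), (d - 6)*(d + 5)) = d - 6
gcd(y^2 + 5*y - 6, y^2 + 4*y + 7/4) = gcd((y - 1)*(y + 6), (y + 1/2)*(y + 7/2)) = 1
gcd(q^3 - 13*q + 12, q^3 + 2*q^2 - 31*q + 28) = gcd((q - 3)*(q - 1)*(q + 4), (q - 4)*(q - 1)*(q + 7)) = q - 1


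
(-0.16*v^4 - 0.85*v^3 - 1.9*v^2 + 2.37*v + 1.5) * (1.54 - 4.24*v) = 0.6784*v^5 + 3.3576*v^4 + 6.747*v^3 - 12.9748*v^2 - 2.7102*v + 2.31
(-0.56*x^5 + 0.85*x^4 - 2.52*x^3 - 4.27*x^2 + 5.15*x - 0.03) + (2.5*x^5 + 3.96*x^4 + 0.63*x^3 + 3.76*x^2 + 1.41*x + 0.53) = 1.94*x^5 + 4.81*x^4 - 1.89*x^3 - 0.51*x^2 + 6.56*x + 0.5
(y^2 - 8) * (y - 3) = y^3 - 3*y^2 - 8*y + 24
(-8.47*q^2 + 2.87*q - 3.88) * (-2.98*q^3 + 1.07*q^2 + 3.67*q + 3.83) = 25.2406*q^5 - 17.6155*q^4 - 16.4516*q^3 - 26.0588*q^2 - 3.2475*q - 14.8604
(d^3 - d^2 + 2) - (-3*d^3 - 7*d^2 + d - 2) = 4*d^3 + 6*d^2 - d + 4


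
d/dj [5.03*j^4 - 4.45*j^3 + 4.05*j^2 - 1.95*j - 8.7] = 20.12*j^3 - 13.35*j^2 + 8.1*j - 1.95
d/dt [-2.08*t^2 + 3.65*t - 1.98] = 3.65 - 4.16*t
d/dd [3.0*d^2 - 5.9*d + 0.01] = 6.0*d - 5.9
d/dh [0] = 0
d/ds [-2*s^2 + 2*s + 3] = 2 - 4*s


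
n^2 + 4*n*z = n*(n + 4*z)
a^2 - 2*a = a*(a - 2)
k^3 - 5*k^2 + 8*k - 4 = (k - 2)^2*(k - 1)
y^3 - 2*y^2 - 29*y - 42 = (y - 7)*(y + 2)*(y + 3)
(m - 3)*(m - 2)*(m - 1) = m^3 - 6*m^2 + 11*m - 6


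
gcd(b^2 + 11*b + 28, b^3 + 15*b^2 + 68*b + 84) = b + 7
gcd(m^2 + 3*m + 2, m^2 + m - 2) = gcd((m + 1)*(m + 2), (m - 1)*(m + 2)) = m + 2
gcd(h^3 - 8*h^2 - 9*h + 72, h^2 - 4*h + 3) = h - 3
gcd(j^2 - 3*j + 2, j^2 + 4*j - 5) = j - 1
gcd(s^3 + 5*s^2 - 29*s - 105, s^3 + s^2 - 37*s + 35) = s^2 + 2*s - 35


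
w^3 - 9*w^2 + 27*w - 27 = (w - 3)^3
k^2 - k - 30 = (k - 6)*(k + 5)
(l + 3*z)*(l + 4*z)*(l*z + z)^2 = l^4*z^2 + 7*l^3*z^3 + 2*l^3*z^2 + 12*l^2*z^4 + 14*l^2*z^3 + l^2*z^2 + 24*l*z^4 + 7*l*z^3 + 12*z^4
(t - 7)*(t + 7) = t^2 - 49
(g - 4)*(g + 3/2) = g^2 - 5*g/2 - 6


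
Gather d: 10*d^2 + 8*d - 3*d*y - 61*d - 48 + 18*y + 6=10*d^2 + d*(-3*y - 53) + 18*y - 42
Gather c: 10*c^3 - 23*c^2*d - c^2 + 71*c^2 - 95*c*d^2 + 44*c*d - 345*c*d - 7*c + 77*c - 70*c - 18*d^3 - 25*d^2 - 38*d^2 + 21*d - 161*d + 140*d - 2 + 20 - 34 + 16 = 10*c^3 + c^2*(70 - 23*d) + c*(-95*d^2 - 301*d) - 18*d^3 - 63*d^2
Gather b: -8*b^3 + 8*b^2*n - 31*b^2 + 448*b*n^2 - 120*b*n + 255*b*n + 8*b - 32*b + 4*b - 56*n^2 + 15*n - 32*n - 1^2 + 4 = -8*b^3 + b^2*(8*n - 31) + b*(448*n^2 + 135*n - 20) - 56*n^2 - 17*n + 3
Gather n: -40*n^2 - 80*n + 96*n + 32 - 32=-40*n^2 + 16*n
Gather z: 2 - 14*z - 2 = -14*z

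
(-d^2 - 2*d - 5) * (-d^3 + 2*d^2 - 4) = d^5 + d^3 - 6*d^2 + 8*d + 20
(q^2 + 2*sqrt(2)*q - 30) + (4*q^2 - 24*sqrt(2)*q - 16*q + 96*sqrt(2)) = 5*q^2 - 22*sqrt(2)*q - 16*q - 30 + 96*sqrt(2)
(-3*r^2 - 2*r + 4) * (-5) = 15*r^2 + 10*r - 20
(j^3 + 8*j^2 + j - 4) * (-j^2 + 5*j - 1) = -j^5 - 3*j^4 + 38*j^3 + j^2 - 21*j + 4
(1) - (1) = 0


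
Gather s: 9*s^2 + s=9*s^2 + s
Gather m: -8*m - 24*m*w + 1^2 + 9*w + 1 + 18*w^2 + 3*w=m*(-24*w - 8) + 18*w^2 + 12*w + 2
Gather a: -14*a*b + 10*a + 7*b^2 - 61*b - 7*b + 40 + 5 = a*(10 - 14*b) + 7*b^2 - 68*b + 45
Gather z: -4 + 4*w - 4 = 4*w - 8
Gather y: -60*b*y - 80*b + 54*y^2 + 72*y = -80*b + 54*y^2 + y*(72 - 60*b)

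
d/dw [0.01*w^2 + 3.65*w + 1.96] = 0.02*w + 3.65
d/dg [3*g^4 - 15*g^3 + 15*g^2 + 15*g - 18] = 12*g^3 - 45*g^2 + 30*g + 15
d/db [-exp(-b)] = exp(-b)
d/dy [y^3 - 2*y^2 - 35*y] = 3*y^2 - 4*y - 35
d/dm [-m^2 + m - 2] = 1 - 2*m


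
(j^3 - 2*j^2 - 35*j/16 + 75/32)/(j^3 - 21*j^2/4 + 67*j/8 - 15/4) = (j + 5/4)/(j - 2)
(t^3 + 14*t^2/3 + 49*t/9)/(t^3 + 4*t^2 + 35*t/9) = (3*t + 7)/(3*t + 5)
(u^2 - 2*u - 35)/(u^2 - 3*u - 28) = (u + 5)/(u + 4)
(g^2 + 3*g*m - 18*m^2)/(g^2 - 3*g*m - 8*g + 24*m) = (g + 6*m)/(g - 8)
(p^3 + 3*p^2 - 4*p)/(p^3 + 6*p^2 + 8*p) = (p - 1)/(p + 2)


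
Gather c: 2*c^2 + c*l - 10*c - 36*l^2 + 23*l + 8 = 2*c^2 + c*(l - 10) - 36*l^2 + 23*l + 8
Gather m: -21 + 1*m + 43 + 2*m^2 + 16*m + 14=2*m^2 + 17*m + 36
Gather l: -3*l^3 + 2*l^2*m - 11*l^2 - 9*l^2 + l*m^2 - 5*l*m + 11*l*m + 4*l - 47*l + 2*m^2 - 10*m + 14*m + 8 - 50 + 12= -3*l^3 + l^2*(2*m - 20) + l*(m^2 + 6*m - 43) + 2*m^2 + 4*m - 30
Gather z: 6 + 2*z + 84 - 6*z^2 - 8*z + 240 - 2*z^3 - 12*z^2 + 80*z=-2*z^3 - 18*z^2 + 74*z + 330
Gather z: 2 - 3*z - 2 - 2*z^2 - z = -2*z^2 - 4*z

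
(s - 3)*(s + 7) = s^2 + 4*s - 21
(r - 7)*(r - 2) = r^2 - 9*r + 14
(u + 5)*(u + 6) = u^2 + 11*u + 30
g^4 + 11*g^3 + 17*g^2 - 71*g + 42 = (g - 1)^2*(g + 6)*(g + 7)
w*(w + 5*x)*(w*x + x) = w^3*x + 5*w^2*x^2 + w^2*x + 5*w*x^2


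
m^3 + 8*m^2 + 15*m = m*(m + 3)*(m + 5)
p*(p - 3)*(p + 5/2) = p^3 - p^2/2 - 15*p/2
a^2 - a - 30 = (a - 6)*(a + 5)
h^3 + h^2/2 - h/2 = h*(h - 1/2)*(h + 1)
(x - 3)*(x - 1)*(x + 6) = x^3 + 2*x^2 - 21*x + 18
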